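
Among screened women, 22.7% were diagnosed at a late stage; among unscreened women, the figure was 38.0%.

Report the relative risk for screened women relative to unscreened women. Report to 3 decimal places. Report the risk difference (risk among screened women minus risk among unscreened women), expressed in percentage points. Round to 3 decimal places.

RR = 0.597; RD = -15.300

RR = 0.2270 / 0.3800 = 0.597
risk difference = 0.2270 − 0.3800 = -0.1530 → -15.300 percentage points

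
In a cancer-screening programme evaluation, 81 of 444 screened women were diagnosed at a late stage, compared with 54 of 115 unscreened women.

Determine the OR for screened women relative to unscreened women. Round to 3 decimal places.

OR: 0.252

odds, screened women = 81/363 = 0.2231
odds, unscreened women = 54/61 = 0.8852
OR = 0.2231 / 0.8852 = 0.252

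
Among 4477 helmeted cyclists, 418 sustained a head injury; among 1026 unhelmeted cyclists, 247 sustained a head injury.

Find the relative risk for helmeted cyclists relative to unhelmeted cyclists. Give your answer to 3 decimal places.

RR: 0.388

risk, helmeted cyclists = 418/4477 = 0.0934
risk, unhelmeted cyclists = 247/1026 = 0.2407
RR = 0.0934 / 0.2407 = 0.388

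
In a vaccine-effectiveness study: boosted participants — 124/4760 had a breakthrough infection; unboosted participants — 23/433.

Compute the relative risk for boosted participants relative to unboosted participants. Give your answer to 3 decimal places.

0.490

risk, boosted participants = 124/4760 = 0.02605
risk, unboosted participants = 23/433 = 0.05312
RR = 0.02605 / 0.05312 = 0.490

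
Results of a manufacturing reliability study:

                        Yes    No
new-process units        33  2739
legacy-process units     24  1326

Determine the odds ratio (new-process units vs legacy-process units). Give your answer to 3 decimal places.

OR = (33 × 1326) / (2739 × 24) = 43758/65736 ≈ 0.666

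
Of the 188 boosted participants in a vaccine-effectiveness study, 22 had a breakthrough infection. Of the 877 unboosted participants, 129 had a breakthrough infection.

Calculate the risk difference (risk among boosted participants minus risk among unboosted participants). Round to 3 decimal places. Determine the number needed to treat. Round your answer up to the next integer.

risk, boosted participants = 22/188 = 0.1170
risk, unboosted participants = 129/877 = 0.1471
risk difference = 0.1170 − 0.1471 = -0.030
absolute risk difference = 0.030071
1 / 0.030071 = 33.255 → round up → 34

RD = -0.030; NNT = 34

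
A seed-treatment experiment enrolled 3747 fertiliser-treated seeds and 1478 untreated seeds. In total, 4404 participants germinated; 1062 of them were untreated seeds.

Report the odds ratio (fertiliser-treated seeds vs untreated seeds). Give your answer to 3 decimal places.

OR ≈ 3.232

fertiliser-treated seeds with the outcome: 4404 − 1062 = 3342
fertiliser-treated seeds without the outcome: 3747 − 3342 = 405
untreated seeds without the outcome: 1478 − 1062 = 416
odds, fertiliser-treated seeds = 3342/405 = 8.2519
odds, untreated seeds = 1062/416 = 2.5529
OR = 8.2519 / 2.5529 = 3.232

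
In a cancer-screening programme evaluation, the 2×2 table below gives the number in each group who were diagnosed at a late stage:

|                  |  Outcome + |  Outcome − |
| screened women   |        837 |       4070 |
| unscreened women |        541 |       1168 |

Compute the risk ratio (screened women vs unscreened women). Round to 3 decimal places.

risk, screened women = 837/4907 = 0.1706
risk, unscreened women = 541/1709 = 0.3166
RR = 0.1706 / 0.3166 = 0.539

0.539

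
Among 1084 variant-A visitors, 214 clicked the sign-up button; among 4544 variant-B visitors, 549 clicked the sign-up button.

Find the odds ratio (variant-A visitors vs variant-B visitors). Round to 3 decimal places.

odds, variant-A visitors = 214/870 = 0.2460
odds, variant-B visitors = 549/3995 = 0.1374
OR = 0.2460 / 0.1374 = 1.790

OR = 1.790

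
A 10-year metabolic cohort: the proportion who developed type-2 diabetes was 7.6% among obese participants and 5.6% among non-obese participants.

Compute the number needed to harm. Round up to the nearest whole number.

absolute risk difference = 0.020000
1 / 0.020000 = 50.000 → round up → 50

NNH ≈ 50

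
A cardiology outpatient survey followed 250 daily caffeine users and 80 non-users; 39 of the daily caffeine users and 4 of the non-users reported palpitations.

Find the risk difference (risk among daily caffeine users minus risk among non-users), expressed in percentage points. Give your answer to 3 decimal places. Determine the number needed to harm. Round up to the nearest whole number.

RD = 10.600; NNH = 10

risk, daily caffeine users = 39/250 = 0.1560
risk, non-users = 4/80 = 0.0500
risk difference = 0.1560 − 0.0500 = 0.1060 → 10.600 percentage points
absolute risk difference = 0.106000
1 / 0.106000 = 9.434 → round up → 10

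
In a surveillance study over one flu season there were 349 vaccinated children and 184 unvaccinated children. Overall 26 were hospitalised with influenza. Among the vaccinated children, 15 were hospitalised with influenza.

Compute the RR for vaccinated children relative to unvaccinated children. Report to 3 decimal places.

vaccinated children without the outcome: 349 − 15 = 334
unvaccinated children with the outcome: 26 − 15 = 11
unvaccinated children without the outcome: 184 − 11 = 173
risk, vaccinated children = 15/349 = 0.04298
risk, unvaccinated children = 11/184 = 0.05978
RR = 0.04298 / 0.05978 = 0.719

0.719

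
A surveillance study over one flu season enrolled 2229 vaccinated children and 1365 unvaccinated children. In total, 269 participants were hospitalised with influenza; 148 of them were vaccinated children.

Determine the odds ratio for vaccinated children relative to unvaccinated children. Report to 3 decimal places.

0.731

vaccinated children without the outcome: 2229 − 148 = 2081
unvaccinated children with the outcome: 269 − 148 = 121
unvaccinated children without the outcome: 1365 − 121 = 1244
odds, vaccinated children = 148/2081 = 0.0711
odds, unvaccinated children = 121/1244 = 0.0973
OR = 0.0711 / 0.0973 = 0.731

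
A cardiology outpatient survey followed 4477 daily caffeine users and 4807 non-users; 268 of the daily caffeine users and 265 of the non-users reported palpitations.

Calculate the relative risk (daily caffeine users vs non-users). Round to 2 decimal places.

RR = 1.09

risk, daily caffeine users = 268/4477 = 0.0599
risk, non-users = 265/4807 = 0.0551
RR = 0.0599 / 0.0551 = 1.09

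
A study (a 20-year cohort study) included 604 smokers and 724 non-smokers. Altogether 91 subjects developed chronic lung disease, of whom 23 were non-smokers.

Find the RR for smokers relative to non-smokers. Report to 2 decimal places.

RR ≈ 3.54

smokers with the outcome: 91 − 23 = 68
smokers without the outcome: 604 − 68 = 536
non-smokers without the outcome: 724 − 23 = 701
risk, smokers = 68/604 = 0.11258
risk, non-smokers = 23/724 = 0.03177
RR = 0.11258 / 0.03177 = 3.54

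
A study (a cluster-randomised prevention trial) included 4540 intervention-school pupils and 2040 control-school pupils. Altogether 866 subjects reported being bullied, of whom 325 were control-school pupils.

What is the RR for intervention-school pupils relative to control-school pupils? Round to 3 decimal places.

intervention-school pupils with the outcome: 866 − 325 = 541
intervention-school pupils without the outcome: 4540 − 541 = 3999
control-school pupils without the outcome: 2040 − 325 = 1715
risk, intervention-school pupils = 541/4540 = 0.1192
risk, control-school pupils = 325/2040 = 0.1593
RR = 0.1192 / 0.1593 = 0.748

0.748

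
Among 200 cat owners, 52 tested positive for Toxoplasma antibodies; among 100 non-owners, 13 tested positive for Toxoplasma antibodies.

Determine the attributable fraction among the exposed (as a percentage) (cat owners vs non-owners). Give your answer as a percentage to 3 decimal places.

AR%: 50.000%

risk, cat owners = 52/200 = 0.2600
risk, non-owners = 13/100 = 0.1300
AR% = (0.2600 − 0.1300) / 0.2600 = 0.5000 → 50.000%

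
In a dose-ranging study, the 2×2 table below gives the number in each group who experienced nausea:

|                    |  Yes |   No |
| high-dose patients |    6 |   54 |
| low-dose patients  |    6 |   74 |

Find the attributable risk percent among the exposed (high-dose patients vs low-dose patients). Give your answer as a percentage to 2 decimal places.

25.00%

risk, high-dose patients = 6/60 = 0.1000
risk, low-dose patients = 6/80 = 0.0750
AR% = (0.1000 − 0.0750) / 0.1000 = 0.2500 → 25.00%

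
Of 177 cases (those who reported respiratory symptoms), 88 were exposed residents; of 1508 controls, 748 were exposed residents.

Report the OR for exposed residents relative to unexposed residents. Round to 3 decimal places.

OR = (88 × 760) / (748 × 89) = 66880/66572 ≈ 1.005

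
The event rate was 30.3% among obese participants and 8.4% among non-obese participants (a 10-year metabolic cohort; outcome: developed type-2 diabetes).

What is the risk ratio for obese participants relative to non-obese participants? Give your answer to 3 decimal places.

RR = 0.3030 / 0.0840 = 3.607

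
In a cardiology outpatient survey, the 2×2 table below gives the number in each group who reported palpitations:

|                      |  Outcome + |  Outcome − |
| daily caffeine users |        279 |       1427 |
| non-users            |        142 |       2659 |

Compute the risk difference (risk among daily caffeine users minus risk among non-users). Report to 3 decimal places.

RD ≈ 0.113

risk, daily caffeine users = 279/1706 = 0.1635
risk, non-users = 142/2801 = 0.0507
risk difference = 0.1635 − 0.0507 = 0.113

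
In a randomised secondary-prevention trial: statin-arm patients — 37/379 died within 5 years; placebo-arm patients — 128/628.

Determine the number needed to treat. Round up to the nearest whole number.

NNT = 10

risk, statin-arm patients = 37/379 = 0.097625
risk, placebo-arm patients = 128/628 = 0.203822
absolute risk difference = 0.106196
1 / 0.106196 = 9.417 → round up → 10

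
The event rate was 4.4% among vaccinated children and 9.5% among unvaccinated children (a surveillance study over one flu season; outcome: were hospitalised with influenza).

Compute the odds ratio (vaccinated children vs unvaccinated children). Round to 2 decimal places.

odds, vaccinated children = 0.04400/0.95600 = 0.04603
odds, unvaccinated children = 0.09500/0.90500 = 0.10497
OR = 0.04603 / 0.10497 = 0.44

0.44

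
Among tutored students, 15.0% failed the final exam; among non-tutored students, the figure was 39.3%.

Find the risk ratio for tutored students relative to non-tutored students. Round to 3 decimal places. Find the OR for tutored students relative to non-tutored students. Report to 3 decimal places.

RR = 0.382; OR = 0.273

RR = 0.1500 / 0.3930 = 0.382
odds, tutored students = 0.1500/0.8500 = 0.1765
odds, non-tutored students = 0.3930/0.6070 = 0.6474
OR = 0.1765 / 0.6474 = 0.273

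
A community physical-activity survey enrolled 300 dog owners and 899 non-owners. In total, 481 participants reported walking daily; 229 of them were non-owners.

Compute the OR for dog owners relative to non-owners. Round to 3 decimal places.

OR ≈ 15.360

dog owners with the outcome: 481 − 229 = 252
dog owners without the outcome: 300 − 252 = 48
non-owners without the outcome: 899 − 229 = 670
OR = (252 × 670) / (48 × 229) = 168840/10992 ≈ 15.360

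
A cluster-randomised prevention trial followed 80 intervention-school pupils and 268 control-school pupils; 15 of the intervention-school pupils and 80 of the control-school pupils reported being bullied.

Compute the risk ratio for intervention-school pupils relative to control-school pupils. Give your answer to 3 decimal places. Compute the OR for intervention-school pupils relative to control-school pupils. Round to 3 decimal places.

risk, intervention-school pupils = 15/80 = 0.1875
risk, control-school pupils = 80/268 = 0.2985
RR = 0.1875 / 0.2985 = 0.628
OR = (15 × 188) / (65 × 80) = 2820/5200 ≈ 0.542

RR = 0.628; OR = 0.542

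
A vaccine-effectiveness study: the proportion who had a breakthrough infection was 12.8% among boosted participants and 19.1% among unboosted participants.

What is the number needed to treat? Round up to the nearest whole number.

absolute risk difference = 0.063000
1 / 0.063000 = 15.873 → round up → 16

16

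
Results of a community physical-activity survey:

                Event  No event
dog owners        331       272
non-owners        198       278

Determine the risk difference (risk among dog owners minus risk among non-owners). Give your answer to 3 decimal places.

0.133

risk, dog owners = 331/603 = 0.5489
risk, non-owners = 198/476 = 0.4160
risk difference = 0.5489 − 0.4160 = 0.133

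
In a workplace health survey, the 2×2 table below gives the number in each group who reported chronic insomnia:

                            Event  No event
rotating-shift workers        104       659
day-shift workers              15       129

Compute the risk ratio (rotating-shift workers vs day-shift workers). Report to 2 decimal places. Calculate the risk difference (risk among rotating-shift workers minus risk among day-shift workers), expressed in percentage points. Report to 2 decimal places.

risk, rotating-shift workers = 104/763 = 0.1363
risk, day-shift workers = 15/144 = 0.1042
RR = 0.1363 / 0.1042 = 1.31
risk difference = 0.1363 − 0.1042 = 0.0321 → 3.21 percentage points

RR = 1.31; RD = 3.21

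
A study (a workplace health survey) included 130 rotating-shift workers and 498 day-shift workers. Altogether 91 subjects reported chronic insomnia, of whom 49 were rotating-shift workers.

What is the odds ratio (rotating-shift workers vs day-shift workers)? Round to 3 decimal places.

rotating-shift workers without the outcome: 130 − 49 = 81
day-shift workers with the outcome: 91 − 49 = 42
day-shift workers without the outcome: 498 − 42 = 456
OR = (49 × 456) / (81 × 42) = 22344/3402 ≈ 6.568

OR = 6.568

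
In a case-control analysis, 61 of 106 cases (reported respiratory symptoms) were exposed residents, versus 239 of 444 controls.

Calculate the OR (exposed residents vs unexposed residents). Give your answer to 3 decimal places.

odds, exposed residents = 61/239 = 0.2552
odds, unexposed residents = 45/205 = 0.2195
OR = 0.2552 / 0.2195 = 1.163

1.163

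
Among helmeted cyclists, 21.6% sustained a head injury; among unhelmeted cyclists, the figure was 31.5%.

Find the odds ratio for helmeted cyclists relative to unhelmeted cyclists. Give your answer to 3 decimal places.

odds, helmeted cyclists = 0.2160/0.7840 = 0.2755
odds, unhelmeted cyclists = 0.3150/0.6850 = 0.4599
OR = 0.2755 / 0.4599 = 0.599

OR ≈ 0.599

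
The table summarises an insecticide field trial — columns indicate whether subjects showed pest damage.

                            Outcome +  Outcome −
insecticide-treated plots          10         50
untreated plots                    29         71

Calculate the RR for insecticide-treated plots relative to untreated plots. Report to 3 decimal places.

risk, insecticide-treated plots = 10/60 = 0.1667
risk, untreated plots = 29/100 = 0.2900
RR = 0.1667 / 0.2900 = 0.575

RR = 0.575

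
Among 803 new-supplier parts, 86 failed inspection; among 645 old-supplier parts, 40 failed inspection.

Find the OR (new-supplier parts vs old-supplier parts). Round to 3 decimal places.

OR = (86 × 605) / (717 × 40) = 52030/28680 ≈ 1.814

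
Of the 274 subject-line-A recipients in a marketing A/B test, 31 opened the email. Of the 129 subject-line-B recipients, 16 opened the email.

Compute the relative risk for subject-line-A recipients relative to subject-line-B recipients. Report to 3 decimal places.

0.912

risk, subject-line-A recipients = 31/274 = 0.1131
risk, subject-line-B recipients = 16/129 = 0.1240
RR = 0.1131 / 0.1240 = 0.912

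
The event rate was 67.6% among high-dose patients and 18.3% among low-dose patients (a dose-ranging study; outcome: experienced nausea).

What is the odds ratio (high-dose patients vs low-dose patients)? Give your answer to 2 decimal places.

OR = 9.31

odds, high-dose patients = 0.6760/0.3240 = 2.0864
odds, low-dose patients = 0.1830/0.8170 = 0.2240
OR = 2.0864 / 0.2240 = 9.31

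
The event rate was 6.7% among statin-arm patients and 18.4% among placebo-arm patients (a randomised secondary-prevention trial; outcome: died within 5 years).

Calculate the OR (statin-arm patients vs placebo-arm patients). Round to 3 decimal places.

odds, statin-arm patients = 0.0670/0.9330 = 0.0718
odds, placebo-arm patients = 0.1840/0.8160 = 0.2255
OR = 0.0718 / 0.2255 = 0.318

OR: 0.318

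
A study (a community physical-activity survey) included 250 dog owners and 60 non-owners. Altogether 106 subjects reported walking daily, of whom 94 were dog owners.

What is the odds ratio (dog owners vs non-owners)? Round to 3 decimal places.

dog owners without the outcome: 250 − 94 = 156
non-owners with the outcome: 106 − 94 = 12
non-owners without the outcome: 60 − 12 = 48
OR = (94 × 48) / (156 × 12) = 4512/1872 ≈ 2.410

2.410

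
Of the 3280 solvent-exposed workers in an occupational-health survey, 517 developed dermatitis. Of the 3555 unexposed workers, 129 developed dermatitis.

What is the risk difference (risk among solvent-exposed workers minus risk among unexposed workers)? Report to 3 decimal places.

risk, solvent-exposed workers = 517/3280 = 0.15762
risk, unexposed workers = 129/3555 = 0.03629
risk difference = 0.15762 − 0.03629 = 0.121

RD ≈ 0.121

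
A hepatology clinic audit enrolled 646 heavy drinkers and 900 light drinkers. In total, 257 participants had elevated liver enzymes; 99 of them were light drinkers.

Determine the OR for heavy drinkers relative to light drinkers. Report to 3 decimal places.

heavy drinkers with the outcome: 257 − 99 = 158
heavy drinkers without the outcome: 646 − 158 = 488
light drinkers without the outcome: 900 − 99 = 801
OR = (158 × 801) / (488 × 99) = 126558/48312 ≈ 2.620

OR: 2.620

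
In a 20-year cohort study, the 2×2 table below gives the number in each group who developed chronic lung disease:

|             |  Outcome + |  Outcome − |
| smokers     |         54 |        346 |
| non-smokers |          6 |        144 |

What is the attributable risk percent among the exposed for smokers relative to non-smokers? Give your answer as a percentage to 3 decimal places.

risk, smokers = 54/400 = 0.13500
risk, non-smokers = 6/150 = 0.04000
AR% = (0.13500 − 0.04000) / 0.13500 = 0.7037 → 70.370%

70.370%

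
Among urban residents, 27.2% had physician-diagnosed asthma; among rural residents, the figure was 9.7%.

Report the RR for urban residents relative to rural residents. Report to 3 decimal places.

RR = 0.2720 / 0.0970 = 2.804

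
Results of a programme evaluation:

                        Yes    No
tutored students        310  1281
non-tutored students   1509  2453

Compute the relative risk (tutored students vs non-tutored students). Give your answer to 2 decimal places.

0.51

risk, tutored students = 310/1591 = 0.1948
risk, non-tutored students = 1509/3962 = 0.3809
RR = 0.1948 / 0.3809 = 0.51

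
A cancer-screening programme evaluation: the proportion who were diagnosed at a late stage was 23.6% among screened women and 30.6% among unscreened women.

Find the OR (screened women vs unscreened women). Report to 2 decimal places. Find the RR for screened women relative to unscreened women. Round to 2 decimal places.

odds, screened women = 0.2360/0.7640 = 0.3089
odds, unscreened women = 0.3060/0.6940 = 0.4409
OR = 0.3089 / 0.4409 = 0.70
RR = 0.2360 / 0.3060 = 0.77

OR = 0.70; RR = 0.77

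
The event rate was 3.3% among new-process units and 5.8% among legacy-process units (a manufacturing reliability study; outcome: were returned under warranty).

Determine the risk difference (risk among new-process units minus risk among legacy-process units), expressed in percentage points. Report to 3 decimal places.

risk difference = 0.03300 − 0.05800 = -0.02500 → -2.500 percentage points

RD ≈ -2.500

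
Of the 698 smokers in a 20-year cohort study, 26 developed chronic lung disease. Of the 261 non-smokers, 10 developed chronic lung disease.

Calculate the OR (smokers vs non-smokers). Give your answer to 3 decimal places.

OR = (26 × 251) / (672 × 10) = 6526/6720 ≈ 0.971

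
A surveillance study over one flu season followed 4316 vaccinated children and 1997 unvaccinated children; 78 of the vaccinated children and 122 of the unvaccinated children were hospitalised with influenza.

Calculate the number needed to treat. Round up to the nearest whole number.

risk, vaccinated children = 78/4316 = 0.018072
risk, unvaccinated children = 122/1997 = 0.061092
absolute risk difference = 0.043019
1 / 0.043019 = 23.246 → round up → 24

24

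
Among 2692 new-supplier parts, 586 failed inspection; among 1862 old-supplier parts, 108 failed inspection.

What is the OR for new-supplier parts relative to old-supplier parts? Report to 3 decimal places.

OR = (586 × 1754) / (2106 × 108) = 1027844/227448 ≈ 4.519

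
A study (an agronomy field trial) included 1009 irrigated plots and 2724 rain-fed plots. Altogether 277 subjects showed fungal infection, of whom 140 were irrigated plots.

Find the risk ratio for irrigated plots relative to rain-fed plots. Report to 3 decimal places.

irrigated plots without the outcome: 1009 − 140 = 869
rain-fed plots with the outcome: 277 − 140 = 137
rain-fed plots without the outcome: 2724 − 137 = 2587
risk, irrigated plots = 140/1009 = 0.1388
risk, rain-fed plots = 137/2724 = 0.0503
RR = 0.1388 / 0.0503 = 2.759

RR: 2.759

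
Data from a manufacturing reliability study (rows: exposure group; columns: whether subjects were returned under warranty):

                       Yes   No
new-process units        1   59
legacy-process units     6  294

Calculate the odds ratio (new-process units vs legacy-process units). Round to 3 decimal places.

OR = (1 × 294) / (59 × 6) = 294/354 ≈ 0.831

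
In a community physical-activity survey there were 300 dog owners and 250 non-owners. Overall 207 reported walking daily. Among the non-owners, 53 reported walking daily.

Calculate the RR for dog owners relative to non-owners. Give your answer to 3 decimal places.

dog owners with the outcome: 207 − 53 = 154
dog owners without the outcome: 300 − 154 = 146
non-owners without the outcome: 250 − 53 = 197
risk, dog owners = 154/300 = 0.5133
risk, non-owners = 53/250 = 0.2120
RR = 0.5133 / 0.2120 = 2.421

RR: 2.421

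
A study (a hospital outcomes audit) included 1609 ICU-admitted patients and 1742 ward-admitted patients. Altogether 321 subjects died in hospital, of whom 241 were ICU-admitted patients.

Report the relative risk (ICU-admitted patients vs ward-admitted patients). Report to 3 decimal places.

3.262

ICU-admitted patients without the outcome: 1609 − 241 = 1368
ward-admitted patients with the outcome: 321 − 241 = 80
ward-admitted patients without the outcome: 1742 − 80 = 1662
risk, ICU-admitted patients = 241/1609 = 0.14978
risk, ward-admitted patients = 80/1742 = 0.04592
RR = 0.14978 / 0.04592 = 3.262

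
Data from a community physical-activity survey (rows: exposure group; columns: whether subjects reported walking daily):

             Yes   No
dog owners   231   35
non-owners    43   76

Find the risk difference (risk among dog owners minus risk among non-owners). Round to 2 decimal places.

0.51

risk, dog owners = 231/266 = 0.8684
risk, non-owners = 43/119 = 0.3613
risk difference = 0.8684 − 0.3613 = 0.51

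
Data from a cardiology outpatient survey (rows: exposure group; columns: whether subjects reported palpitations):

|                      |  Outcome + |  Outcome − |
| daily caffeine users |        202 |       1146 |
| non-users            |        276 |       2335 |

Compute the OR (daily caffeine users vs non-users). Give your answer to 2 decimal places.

OR = (202 × 2335) / (1146 × 276) = 471670/316296 ≈ 1.49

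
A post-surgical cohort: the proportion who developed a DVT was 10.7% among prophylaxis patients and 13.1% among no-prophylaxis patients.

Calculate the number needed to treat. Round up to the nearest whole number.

42

absolute risk difference = 0.024000
1 / 0.024000 = 41.667 → round up → 42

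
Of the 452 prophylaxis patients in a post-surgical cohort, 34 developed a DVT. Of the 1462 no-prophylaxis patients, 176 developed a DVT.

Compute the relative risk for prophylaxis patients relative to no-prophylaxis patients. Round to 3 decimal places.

risk, prophylaxis patients = 34/452 = 0.0752
risk, no-prophylaxis patients = 176/1462 = 0.1204
RR = 0.0752 / 0.1204 = 0.625

0.625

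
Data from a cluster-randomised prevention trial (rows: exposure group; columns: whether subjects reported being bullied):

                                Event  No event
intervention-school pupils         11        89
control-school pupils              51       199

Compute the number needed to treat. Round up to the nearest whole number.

risk, intervention-school pupils = 11/100 = 0.110000
risk, control-school pupils = 51/250 = 0.204000
absolute risk difference = 0.094000
1 / 0.094000 = 10.638 → round up → 11

11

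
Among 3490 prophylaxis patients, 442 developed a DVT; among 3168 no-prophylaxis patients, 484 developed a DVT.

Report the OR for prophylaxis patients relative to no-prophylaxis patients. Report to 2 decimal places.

OR = (442 × 2684) / (3048 × 484) = 1186328/1475232 ≈ 0.80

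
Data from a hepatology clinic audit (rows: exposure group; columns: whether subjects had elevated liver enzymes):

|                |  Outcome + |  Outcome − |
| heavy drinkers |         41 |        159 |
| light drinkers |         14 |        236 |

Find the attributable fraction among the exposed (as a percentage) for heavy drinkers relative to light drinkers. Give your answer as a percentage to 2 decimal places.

risk, heavy drinkers = 41/200 = 0.2050
risk, light drinkers = 14/250 = 0.0560
AR% = (0.2050 − 0.0560) / 0.2050 = 0.7268 → 72.68%

AR% = 72.68%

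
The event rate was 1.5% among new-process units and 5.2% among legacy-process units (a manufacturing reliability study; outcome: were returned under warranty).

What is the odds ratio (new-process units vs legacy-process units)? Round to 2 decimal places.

odds, new-process units = 0.01500/0.98500 = 0.01523
odds, legacy-process units = 0.05200/0.94800 = 0.05485
OR = 0.01523 / 0.05485 = 0.28

0.28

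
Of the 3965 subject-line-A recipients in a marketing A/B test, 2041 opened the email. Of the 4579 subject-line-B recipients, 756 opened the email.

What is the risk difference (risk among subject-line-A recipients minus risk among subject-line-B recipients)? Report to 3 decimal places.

risk, subject-line-A recipients = 2041/3965 = 0.5148
risk, subject-line-B recipients = 756/4579 = 0.1651
risk difference = 0.5148 − 0.1651 = 0.350

0.350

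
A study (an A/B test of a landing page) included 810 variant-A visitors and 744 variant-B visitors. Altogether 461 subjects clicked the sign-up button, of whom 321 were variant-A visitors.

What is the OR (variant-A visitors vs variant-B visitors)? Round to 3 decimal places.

variant-A visitors without the outcome: 810 − 321 = 489
variant-B visitors with the outcome: 461 − 321 = 140
variant-B visitors without the outcome: 744 − 140 = 604
OR = (321 × 604) / (489 × 140) = 193884/68460 ≈ 2.832

OR ≈ 2.832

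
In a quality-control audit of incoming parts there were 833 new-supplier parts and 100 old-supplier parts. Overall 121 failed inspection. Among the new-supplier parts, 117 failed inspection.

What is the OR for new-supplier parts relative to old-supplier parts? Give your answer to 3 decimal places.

new-supplier parts without the outcome: 833 − 117 = 716
old-supplier parts with the outcome: 121 − 117 = 4
old-supplier parts without the outcome: 100 − 4 = 96
OR = (117 × 96) / (716 × 4) = 11232/2864 ≈ 3.922

OR: 3.922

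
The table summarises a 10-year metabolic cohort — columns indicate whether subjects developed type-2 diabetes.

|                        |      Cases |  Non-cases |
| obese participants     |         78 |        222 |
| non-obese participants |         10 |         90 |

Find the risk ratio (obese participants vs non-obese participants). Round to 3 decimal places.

risk, obese participants = 78/300 = 0.2600
risk, non-obese participants = 10/100 = 0.1000
RR = 0.2600 / 0.1000 = 2.600

RR ≈ 2.600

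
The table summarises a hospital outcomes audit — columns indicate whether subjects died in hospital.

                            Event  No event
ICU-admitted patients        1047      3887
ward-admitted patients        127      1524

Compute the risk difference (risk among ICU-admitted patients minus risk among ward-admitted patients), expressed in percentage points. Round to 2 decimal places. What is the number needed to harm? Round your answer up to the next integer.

RD = 13.53; NNH = 8

risk, ICU-admitted patients = 1047/4934 = 0.2122
risk, ward-admitted patients = 127/1651 = 0.0769
risk difference = 0.2122 − 0.0769 = 0.1353 → 13.53 percentage points
absolute risk difference = 0.135278
1 / 0.135278 = 7.392 → round up → 8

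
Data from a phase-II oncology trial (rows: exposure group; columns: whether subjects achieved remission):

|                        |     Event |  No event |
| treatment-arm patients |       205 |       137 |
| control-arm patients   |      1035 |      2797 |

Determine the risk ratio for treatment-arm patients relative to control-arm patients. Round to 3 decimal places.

2.219

risk, treatment-arm patients = 205/342 = 0.5994
risk, control-arm patients = 1035/3832 = 0.2701
RR = 0.5994 / 0.2701 = 2.219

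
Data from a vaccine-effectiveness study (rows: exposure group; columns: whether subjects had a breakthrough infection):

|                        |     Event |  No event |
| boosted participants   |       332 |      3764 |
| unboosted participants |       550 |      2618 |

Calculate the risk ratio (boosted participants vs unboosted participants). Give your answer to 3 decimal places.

risk, boosted participants = 332/4096 = 0.0811
risk, unboosted participants = 550/3168 = 0.1736
RR = 0.0811 / 0.1736 = 0.467

RR ≈ 0.467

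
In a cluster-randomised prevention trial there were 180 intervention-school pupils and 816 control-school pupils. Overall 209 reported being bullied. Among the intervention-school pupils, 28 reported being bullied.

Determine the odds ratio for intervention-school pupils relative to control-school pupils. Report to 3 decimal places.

intervention-school pupils without the outcome: 180 − 28 = 152
control-school pupils with the outcome: 209 − 28 = 181
control-school pupils without the outcome: 816 − 181 = 635
OR = (28 × 635) / (152 × 181) = 17780/27512 ≈ 0.646

0.646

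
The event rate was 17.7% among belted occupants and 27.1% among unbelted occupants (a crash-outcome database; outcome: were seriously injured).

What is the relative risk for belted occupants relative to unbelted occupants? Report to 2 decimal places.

RR = 0.1770 / 0.2710 = 0.65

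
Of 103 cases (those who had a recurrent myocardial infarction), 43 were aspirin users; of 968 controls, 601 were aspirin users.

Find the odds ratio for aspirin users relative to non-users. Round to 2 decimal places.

OR = (43 × 367) / (601 × 60) = 15781/36060 ≈ 0.44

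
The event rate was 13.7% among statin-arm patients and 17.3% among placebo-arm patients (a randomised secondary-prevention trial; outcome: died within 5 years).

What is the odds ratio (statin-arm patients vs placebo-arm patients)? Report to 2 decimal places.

odds, statin-arm patients = 0.1370/0.8630 = 0.1587
odds, placebo-arm patients = 0.1730/0.8270 = 0.2092
OR = 0.1587 / 0.2092 = 0.76

0.76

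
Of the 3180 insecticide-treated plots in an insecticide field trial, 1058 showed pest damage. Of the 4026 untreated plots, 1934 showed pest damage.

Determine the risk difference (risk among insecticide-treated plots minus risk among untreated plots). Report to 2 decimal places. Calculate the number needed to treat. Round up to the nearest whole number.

risk, insecticide-treated plots = 1058/3180 = 0.3327
risk, untreated plots = 1934/4026 = 0.4804
risk difference = 0.3327 − 0.4804 = -0.15
absolute risk difference = 0.147673
1 / 0.147673 = 6.772 → round up → 7

RD = -0.15; NNT = 7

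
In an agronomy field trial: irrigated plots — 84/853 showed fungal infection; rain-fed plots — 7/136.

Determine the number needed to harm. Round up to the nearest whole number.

22

risk, irrigated plots = 84/853 = 0.098476
risk, rain-fed plots = 7/136 = 0.051471
absolute risk difference = 0.047005
1 / 0.047005 = 21.274 → round up → 22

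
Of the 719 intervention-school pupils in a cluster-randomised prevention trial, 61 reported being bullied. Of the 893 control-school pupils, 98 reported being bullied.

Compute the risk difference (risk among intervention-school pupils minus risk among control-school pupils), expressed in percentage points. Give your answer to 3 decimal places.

risk, intervention-school pupils = 61/719 = 0.0848
risk, control-school pupils = 98/893 = 0.1097
risk difference = 0.0848 − 0.1097 = -0.0249 → -2.490 percentage points

RD: -2.490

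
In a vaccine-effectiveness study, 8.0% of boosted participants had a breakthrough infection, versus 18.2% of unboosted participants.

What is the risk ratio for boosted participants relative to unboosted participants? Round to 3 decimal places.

RR = 0.0800 / 0.1820 = 0.440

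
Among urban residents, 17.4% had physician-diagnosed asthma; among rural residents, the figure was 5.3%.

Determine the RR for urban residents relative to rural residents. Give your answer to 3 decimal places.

RR = 0.1740 / 0.0530 = 3.283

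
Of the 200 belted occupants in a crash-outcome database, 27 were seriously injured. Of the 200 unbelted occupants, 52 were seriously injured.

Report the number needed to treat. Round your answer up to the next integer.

risk, belted occupants = 27/200 = 0.135000
risk, unbelted occupants = 52/200 = 0.260000
absolute risk difference = 0.125000
1 / 0.125000 = 8.000 → round up → 8

8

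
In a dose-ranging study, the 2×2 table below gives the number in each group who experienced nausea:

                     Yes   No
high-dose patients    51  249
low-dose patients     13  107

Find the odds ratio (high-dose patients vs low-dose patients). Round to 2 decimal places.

odds, high-dose patients = 51/249 = 0.2048
odds, low-dose patients = 13/107 = 0.1215
OR = 0.2048 / 0.1215 = 1.69

OR: 1.69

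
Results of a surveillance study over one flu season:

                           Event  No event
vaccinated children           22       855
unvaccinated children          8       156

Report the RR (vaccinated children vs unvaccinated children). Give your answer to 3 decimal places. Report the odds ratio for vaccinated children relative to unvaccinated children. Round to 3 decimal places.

RR = 0.514; OR = 0.502

risk, vaccinated children = 22/877 = 0.02509
risk, unvaccinated children = 8/164 = 0.04878
RR = 0.02509 / 0.04878 = 0.514
OR = (22 × 156) / (855 × 8) = 3432/6840 ≈ 0.502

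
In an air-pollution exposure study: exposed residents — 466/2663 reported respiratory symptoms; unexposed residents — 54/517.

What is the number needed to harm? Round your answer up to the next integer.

risk, exposed residents = 466/2663 = 0.174991
risk, unexposed residents = 54/517 = 0.104449
absolute risk difference = 0.070542
1 / 0.070542 = 14.176 → round up → 15

15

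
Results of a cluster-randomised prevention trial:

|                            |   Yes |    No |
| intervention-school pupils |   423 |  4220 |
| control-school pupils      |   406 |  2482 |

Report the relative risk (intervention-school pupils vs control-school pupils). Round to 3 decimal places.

risk, intervention-school pupils = 423/4643 = 0.0911
risk, control-school pupils = 406/2888 = 0.1406
RR = 0.0911 / 0.1406 = 0.648

0.648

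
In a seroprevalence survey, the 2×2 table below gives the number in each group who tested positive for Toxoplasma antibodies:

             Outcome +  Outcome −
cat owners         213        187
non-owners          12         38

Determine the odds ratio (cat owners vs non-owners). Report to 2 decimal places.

odds, cat owners = 213/187 = 1.1390
odds, non-owners = 12/38 = 0.3158
OR = 1.1390 / 0.3158 = 3.61

3.61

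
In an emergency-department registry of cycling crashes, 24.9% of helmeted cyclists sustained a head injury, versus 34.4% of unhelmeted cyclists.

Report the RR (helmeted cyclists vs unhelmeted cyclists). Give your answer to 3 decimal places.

RR = 0.2490 / 0.3440 = 0.724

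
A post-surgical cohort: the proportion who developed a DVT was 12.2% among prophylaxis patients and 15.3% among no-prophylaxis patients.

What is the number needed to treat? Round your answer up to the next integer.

33

absolute risk difference = 0.031000
1 / 0.031000 = 32.258 → round up → 33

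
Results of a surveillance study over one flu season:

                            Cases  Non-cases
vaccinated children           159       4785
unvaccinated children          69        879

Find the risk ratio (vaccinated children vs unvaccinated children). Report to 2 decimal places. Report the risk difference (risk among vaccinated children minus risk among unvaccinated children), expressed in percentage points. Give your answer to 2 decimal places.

risk, vaccinated children = 159/4944 = 0.03216
risk, unvaccinated children = 69/948 = 0.07278
RR = 0.03216 / 0.07278 = 0.44
risk difference = 0.03216 − 0.07278 = -0.04062 → -4.06 percentage points

RR = 0.44; RD = -4.06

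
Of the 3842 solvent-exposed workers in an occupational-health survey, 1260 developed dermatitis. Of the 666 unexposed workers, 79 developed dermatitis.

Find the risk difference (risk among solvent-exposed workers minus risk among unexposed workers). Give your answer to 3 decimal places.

risk, solvent-exposed workers = 1260/3842 = 0.3280
risk, unexposed workers = 79/666 = 0.1186
risk difference = 0.3280 − 0.1186 = 0.209

RD: 0.209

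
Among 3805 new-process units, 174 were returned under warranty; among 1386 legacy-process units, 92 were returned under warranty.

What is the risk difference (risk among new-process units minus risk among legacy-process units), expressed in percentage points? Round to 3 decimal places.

risk, new-process units = 174/3805 = 0.04573
risk, legacy-process units = 92/1386 = 0.06638
risk difference = 0.04573 − 0.06638 = -0.02065 → -2.065 percentage points

-2.065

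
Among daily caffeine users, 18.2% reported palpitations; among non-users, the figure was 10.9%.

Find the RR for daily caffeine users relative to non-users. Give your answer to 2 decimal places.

RR = 0.1820 / 0.1090 = 1.67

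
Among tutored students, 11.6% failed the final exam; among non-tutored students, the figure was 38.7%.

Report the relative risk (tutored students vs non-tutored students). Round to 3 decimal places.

RR = 0.1160 / 0.3870 = 0.300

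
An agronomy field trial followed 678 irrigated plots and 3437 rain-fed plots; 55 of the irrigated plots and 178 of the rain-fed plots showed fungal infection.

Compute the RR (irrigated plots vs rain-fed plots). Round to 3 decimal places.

RR: 1.566

risk, irrigated plots = 55/678 = 0.0811
risk, rain-fed plots = 178/3437 = 0.0518
RR = 0.0811 / 0.0518 = 1.566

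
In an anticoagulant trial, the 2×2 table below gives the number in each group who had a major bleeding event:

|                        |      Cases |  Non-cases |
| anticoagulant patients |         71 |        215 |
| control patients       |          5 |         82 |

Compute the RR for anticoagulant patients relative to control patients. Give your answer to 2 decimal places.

4.32

risk, anticoagulant patients = 71/286 = 0.2483
risk, control patients = 5/87 = 0.0575
RR = 0.2483 / 0.0575 = 4.32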